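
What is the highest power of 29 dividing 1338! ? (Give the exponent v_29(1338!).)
v_29(1338!) = 47

Legendre's formula: v_p(n!) = Σ_{k ≥ 1} ⌊n / p^k⌋. For p = 29, n = 1338, the terms are:
  ⌊1338/29^1⌋ = ⌊1338/29⌋ = 46
  ⌊1338/29^2⌋ = ⌊1338/841⌋ = 1
(the next term ⌊1338/29^3⌋ = 0, terminating the sum). Summing: v_29(1338!) = 46 + 1 = 47.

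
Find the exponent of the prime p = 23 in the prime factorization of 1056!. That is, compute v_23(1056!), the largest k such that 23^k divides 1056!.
v_23(1056!) = 46

Legendre's formula: v_p(n!) = Σ_{k ≥ 1} ⌊n / p^k⌋. For p = 23, n = 1056, the terms are:
  ⌊1056/23^1⌋ = ⌊1056/23⌋ = 45
  ⌊1056/23^2⌋ = ⌊1056/529⌋ = 1
(the next term ⌊1056/23^3⌋ = 0, terminating the sum). Summing: v_23(1056!) = 45 + 1 = 46.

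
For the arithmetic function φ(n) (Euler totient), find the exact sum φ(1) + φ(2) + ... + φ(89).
Σ_{n ≤ 89} φ(n) = 2456

Compute φ(n) for each 1 ≤ n ≤ 89: φ(1) = 1, φ(2) = 1, φ(3) = 2, φ(4) = 2, φ(5) = 4, φ(6) = 2, φ(7) = 6, φ(8) = 4, φ(9) = 6, φ(10) = 4, φ(11) = 10, φ(12) = 4, φ(13) = 12, φ(14) = 6, φ(15) = 8, φ(16) = 8, φ(17) = 16, φ(18) = 6, φ(19) = 18, φ(20) = 8, φ(21) = 12, φ(22) = 10, φ(23) = 22, φ(24) = 8, φ(25) = 20, φ(26) = 12, φ(27) = 18, φ(28) = 12, φ(29) = 28, φ(30) = 8, φ(31) = 30, φ(32) = 16, φ(33) = 20, φ(34) = 16, φ(35) = 24, φ(36) = 12, φ(37) = 36, φ(38) = 18, φ(39) = 24, φ(40) = 16, φ(41) = 40, φ(42) = 12, φ(43) = 42, φ(44) = 20, φ(45) = 24, φ(46) = 22, φ(47) = 46, φ(48) = 16, φ(49) = 42, φ(50) = 20, φ(51) = 32, φ(52) = 24, φ(53) = 52, φ(54) = 18, φ(55) = 40, φ(56) = 24, φ(57) = 36, φ(58) = 28, φ(59) = 58, φ(60) = 16, φ(61) = 60, φ(62) = 30, φ(63) = 36, φ(64) = 32, φ(65) = 48, φ(66) = 20, φ(67) = 66, φ(68) = 32, φ(69) = 44, φ(70) = 24, φ(71) = 70, φ(72) = 24, φ(73) = 72, φ(74) = 36, φ(75) = 40, φ(76) = 36, φ(77) = 60, φ(78) = 24, φ(79) = 78, φ(80) = 32, φ(81) = 54, φ(82) = 40, φ(83) = 82, φ(84) = 24, φ(85) = 64, φ(86) = 42, φ(87) = 56, φ(88) = 40, φ(89) = 88. Summing all 89 values: 2456. (Average order: Σ_{n ≤ x} φ(n) ~ (3/π²) x². For x = 89, (3/π²)·89² ≈ 2407.70.)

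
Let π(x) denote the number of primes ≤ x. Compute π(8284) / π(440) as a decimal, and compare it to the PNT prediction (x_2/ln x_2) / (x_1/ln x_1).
π(8284)/π(440) = 1038/85 ≈ 12.2118;  PNT prediction ≈ 12.7019.

π(440) = 85 and π(8284) = 1038, so π(8284)/π(440) ≈ 12.2118. The PNT-predicted ratio is (8284/ln(8284)) / (440/ln(440)) ≈ 12.7019. The two agree to within a few percent, as expected.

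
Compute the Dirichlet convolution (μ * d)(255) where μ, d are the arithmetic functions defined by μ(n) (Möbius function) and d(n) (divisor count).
(μ * d)(255) = 1

Divisors of 255: [1, 3, 5, 15, 17, 51, 85, 255]. For each d | 255:
  d = 1: μ(1) · d(255/1) = 1 · 8 = 8
  d = 3: μ(3) · d(255/3) = -1 · 4 = -4
  d = 5: μ(5) · d(255/5) = -1 · 4 = -4
  d = 15: μ(15) · d(255/15) = 1 · 2 = 2
  d = 17: μ(17) · d(255/17) = -1 · 4 = -4
  d = 51: μ(51) · d(255/51) = 1 · 2 = 2
  d = 85: μ(85) · d(255/85) = 1 · 2 = 2
  d = 255: μ(255) · d(255/255) = -1 · 1 = -1
Summing: (μ * d)(255) = 8 + -4 + -4 + 2 + -4 + 2 + 2 + -1 = 1.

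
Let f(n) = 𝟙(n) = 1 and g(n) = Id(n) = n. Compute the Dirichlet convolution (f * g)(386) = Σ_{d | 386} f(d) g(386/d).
(𝟙 * Id)(386) = 582

Divisors of 386: [1, 2, 193, 386]. For each d | 386:
  d = 1: 𝟙(1) · Id(386/1) = 1 · 386 = 386
  d = 2: 𝟙(2) · Id(386/2) = 1 · 193 = 193
  d = 193: 𝟙(193) · Id(386/193) = 1 · 2 = 2
  d = 386: 𝟙(386) · Id(386/386) = 1 · 1 = 1
Summing: (𝟙 * Id)(386) = 386 + 193 + 2 + 1 = 582.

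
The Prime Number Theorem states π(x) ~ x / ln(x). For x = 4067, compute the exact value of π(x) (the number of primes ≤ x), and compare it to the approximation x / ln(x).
π(4067) = 560;  x/ln(x) ≈ 489.37;  relative error ≈ 12.61%.

Directly count primes up to 4067: π(4067) = 560. The PNT approximation gives 4067/ln(4067) ≈ 4067/8.31066 ≈ 489.37. Relative error (π(x) − x/ln(x)) / π(x) ≈ 12.61%; the approximation is known to undercount slightly (Li(x) is a better estimate).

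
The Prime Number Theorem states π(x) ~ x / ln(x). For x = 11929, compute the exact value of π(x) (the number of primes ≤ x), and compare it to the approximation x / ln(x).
π(11929) = 1429;  x/ln(x) ≈ 1270.84;  relative error ≈ 11.07%.

Directly count primes up to 11929: π(11929) = 1429. The PNT approximation gives 11929/ln(11929) ≈ 11929/9.38673 ≈ 1270.84. Relative error (π(x) − x/ln(x)) / π(x) ≈ 11.07%; the approximation is known to undercount slightly (Li(x) is a better estimate).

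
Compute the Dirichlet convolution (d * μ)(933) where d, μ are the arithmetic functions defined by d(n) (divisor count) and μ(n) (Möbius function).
(d * μ)(933) = 1

Divisors of 933: [1, 3, 311, 933]. For each d | 933:
  d = 1: d(1) · μ(933/1) = 1 · 1 = 1
  d = 3: d(3) · μ(933/3) = 2 · -1 = -2
  d = 311: d(311) · μ(933/311) = 2 · -1 = -2
  d = 933: d(933) · μ(933/933) = 4 · 1 = 4
Summing: (d * μ)(933) = 1 + -2 + -2 + 4 = 1.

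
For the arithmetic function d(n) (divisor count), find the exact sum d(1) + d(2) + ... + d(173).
Σ_{n ≤ 173} d(n) = 919

Compute d(n) for each 1 ≤ n ≤ 173: d(1) = 1, d(2) = 2, d(3) = 2, d(4) = 3, d(5) = 2, d(6) = 4, d(7) = 2, d(8) = 4, d(9) = 3, d(10) = 4, d(11) = 2, d(12) = 6, d(13) = 2, d(14) = 4, d(15) = 4, d(16) = 5, d(17) = 2, d(18) = 6, d(19) = 2, d(20) = 6, d(21) = 4, d(22) = 4, d(23) = 2, d(24) = 8, d(25) = 3, d(26) = 4, d(27) = 4, d(28) = 6, d(29) = 2, d(30) = 8, d(31) = 2, d(32) = 6, d(33) = 4, d(34) = 4, d(35) = 4, d(36) = 9, d(37) = 2, d(38) = 4, d(39) = 4, d(40) = 8, d(41) = 2, d(42) = 8, d(43) = 2, d(44) = 6, d(45) = 6, d(46) = 4, d(47) = 2, d(48) = 10, d(49) = 3, d(50) = 6, d(51) = 4, d(52) = 6, d(53) = 2, d(54) = 8, d(55) = 4, d(56) = 8, d(57) = 4, d(58) = 4, d(59) = 2, d(60) = 12, d(61) = 2, d(62) = 4, d(63) = 6, d(64) = 7, d(65) = 4, d(66) = 8, d(67) = 2, d(68) = 6, d(69) = 4, d(70) = 8, d(71) = 2, d(72) = 12, d(73) = 2, d(74) = 4, d(75) = 6, d(76) = 6, d(77) = 4, d(78) = 8, d(79) = 2, d(80) = 10, d(81) = 5, d(82) = 4, d(83) = 2, d(84) = 12, d(85) = 4, d(86) = 4, d(87) = 4, d(88) = 8, d(89) = 2, d(90) = 12, d(91) = 4, d(92) = 6, d(93) = 4, d(94) = 4, d(95) = 4, d(96) = 12, d(97) = 2, d(98) = 6, d(99) = 6, d(100) = 9, d(101) = 2, d(102) = 8, d(103) = 2, d(104) = 8, d(105) = 8, d(106) = 4, d(107) = 2, d(108) = 12, d(109) = 2, d(110) = 8, d(111) = 4, d(112) = 10, d(113) = 2, d(114) = 8, d(115) = 4, d(116) = 6, d(117) = 6, d(118) = 4, d(119) = 4, d(120) = 16, d(121) = 3, d(122) = 4, d(123) = 4, d(124) = 6, d(125) = 4, d(126) = 12, d(127) = 2, d(128) = 8, d(129) = 4, d(130) = 8, d(131) = 2, d(132) = 12, d(133) = 4, d(134) = 4, d(135) = 8, d(136) = 8, d(137) = 2, d(138) = 8, d(139) = 2, d(140) = 12, d(141) = 4, d(142) = 4, d(143) = 4, d(144) = 15, d(145) = 4, d(146) = 4, d(147) = 6, d(148) = 6, d(149) = 2, d(150) = 12, d(151) = 2, d(152) = 8, d(153) = 6, d(154) = 8, d(155) = 4, d(156) = 12, d(157) = 2, d(158) = 4, d(159) = 4, d(160) = 12, d(161) = 4, d(162) = 10, d(163) = 2, d(164) = 6, d(165) = 8, d(166) = 4, d(167) = 2, d(168) = 16, d(169) = 3, d(170) = 8, d(171) = 6, d(172) = 6, d(173) = 2. Summing all 173 values: 919. (Dirichlet's divisor formula: Σ_{n ≤ x} d(n) = x ln(x) + (2γ − 1) x + O(√x). For x = 173, the asymptotic estimate is ≈ 918.24.)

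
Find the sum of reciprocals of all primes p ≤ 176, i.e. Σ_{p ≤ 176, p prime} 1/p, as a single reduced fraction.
Σ 1/p = 319420215161551700804173656907103406301944826032199624513259054823197/166589903787325219380851695350896256250980509594874862046961683989710

π(176) = 40, so the primes ≤ 176 are [2, 3, 5, 7, 11, 13, 17, 19, 23, 29, 31, 37, 41, 43, 47, 53, 59, 61, 67, 71, 73, 79, 83, 89, 97, 101, 103, 107, 109, 113, 127, 131, 137, 139, 149, 151, 157, 163, 167, 173]. Summing 1/p over these primes: 319420215161551700804173656907103406301944826032199624513259054823197/166589903787325219380851695350896256250980509594874862046961683989710 ≈ 1.9174. Mertens estimate ln ln(176) + 0.2615 ≈ 1.9045.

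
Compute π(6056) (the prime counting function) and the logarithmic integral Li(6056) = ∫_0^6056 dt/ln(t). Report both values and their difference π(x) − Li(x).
π(6056) = 790;  Li(6056) ≈ 806.85;  π(x) − Li(x) ≈ -16.85.

Direct count of primes ≤ 6056 gives π(6056) = 790. Numerical evaluation of the logarithmic integral gives Li(6056) ≈ 806.85. The difference π(x) − Li(x) ≈ -16.85 is typically negative for small/moderate x (Li(x) overestimates), though Littlewood's theorem shows this sign changes infinitely often.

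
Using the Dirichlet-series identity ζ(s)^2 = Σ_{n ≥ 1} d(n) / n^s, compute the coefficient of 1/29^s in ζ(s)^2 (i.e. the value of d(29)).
d(29) = 2

ζ(s)^2 = (Σ 1/m^s)(Σ 1/k^s). The coefficient of 1/n^s in the product is the number of ordered pairs (m, k) with mk = n, which equals d(n). For n = 29, divisors are [1, 29], so d(29) = 2.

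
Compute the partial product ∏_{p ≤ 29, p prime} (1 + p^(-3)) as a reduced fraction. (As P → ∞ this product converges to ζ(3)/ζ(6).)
∏ = 78620132935596220416/66547712017729010255

The primes p ≤ 29 are [2, 3, 5, 7, 11, 13, 17, 19, 23, 29]. For each, (1 + 1/p^3) = (p^3 + 1)/p^3. Multiplying these fractions over p ∈ [2, 3, 5, 7, 11, 13, 17, 19, 23, 29] gives 78620132935596220416/66547712017729010255. (In the limit P → ∞ this tends to ζ(3)/ζ(6).)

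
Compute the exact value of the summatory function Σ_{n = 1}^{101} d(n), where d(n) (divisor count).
Σ_{n ≤ 101} d(n) = 484

Compute d(n) for each 1 ≤ n ≤ 101: d(1) = 1, d(2) = 2, d(3) = 2, d(4) = 3, d(5) = 2, d(6) = 4, d(7) = 2, d(8) = 4, d(9) = 3, d(10) = 4, d(11) = 2, d(12) = 6, d(13) = 2, d(14) = 4, d(15) = 4, d(16) = 5, d(17) = 2, d(18) = 6, d(19) = 2, d(20) = 6, d(21) = 4, d(22) = 4, d(23) = 2, d(24) = 8, d(25) = 3, d(26) = 4, d(27) = 4, d(28) = 6, d(29) = 2, d(30) = 8, d(31) = 2, d(32) = 6, d(33) = 4, d(34) = 4, d(35) = 4, d(36) = 9, d(37) = 2, d(38) = 4, d(39) = 4, d(40) = 8, d(41) = 2, d(42) = 8, d(43) = 2, d(44) = 6, d(45) = 6, d(46) = 4, d(47) = 2, d(48) = 10, d(49) = 3, d(50) = 6, d(51) = 4, d(52) = 6, d(53) = 2, d(54) = 8, d(55) = 4, d(56) = 8, d(57) = 4, d(58) = 4, d(59) = 2, d(60) = 12, d(61) = 2, d(62) = 4, d(63) = 6, d(64) = 7, d(65) = 4, d(66) = 8, d(67) = 2, d(68) = 6, d(69) = 4, d(70) = 8, d(71) = 2, d(72) = 12, d(73) = 2, d(74) = 4, d(75) = 6, d(76) = 6, d(77) = 4, d(78) = 8, d(79) = 2, d(80) = 10, d(81) = 5, d(82) = 4, d(83) = 2, d(84) = 12, d(85) = 4, d(86) = 4, d(87) = 4, d(88) = 8, d(89) = 2, d(90) = 12, d(91) = 4, d(92) = 6, d(93) = 4, d(94) = 4, d(95) = 4, d(96) = 12, d(97) = 2, d(98) = 6, d(99) = 6, d(100) = 9, d(101) = 2. Summing all 101 values: 484. (Dirichlet's divisor formula: Σ_{n ≤ x} d(n) = x ln(x) + (2γ − 1) x + O(√x). For x = 101, the asymptotic estimate is ≈ 481.72.)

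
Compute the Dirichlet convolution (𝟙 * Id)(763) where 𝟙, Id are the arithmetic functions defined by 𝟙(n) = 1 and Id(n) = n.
(𝟙 * Id)(763) = 880

Divisors of 763: [1, 7, 109, 763]. For each d | 763:
  d = 1: 𝟙(1) · Id(763/1) = 1 · 763 = 763
  d = 7: 𝟙(7) · Id(763/7) = 1 · 109 = 109
  d = 109: 𝟙(109) · Id(763/109) = 1 · 7 = 7
  d = 763: 𝟙(763) · Id(763/763) = 1 · 1 = 1
Summing: (𝟙 * Id)(763) = 763 + 109 + 7 + 1 = 880.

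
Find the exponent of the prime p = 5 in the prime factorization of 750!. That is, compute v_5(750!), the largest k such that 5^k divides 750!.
v_5(750!) = 187

Legendre's formula: v_p(n!) = Σ_{k ≥ 1} ⌊n / p^k⌋. For p = 5, n = 750, the terms are:
  ⌊750/5^1⌋ = ⌊750/5⌋ = 150
  ⌊750/5^2⌋ = ⌊750/25⌋ = 30
  ⌊750/5^3⌋ = ⌊750/125⌋ = 6
  ⌊750/5^4⌋ = ⌊750/625⌋ = 1
(the next term ⌊750/5^5⌋ = 0, terminating the sum). Summing: v_5(750!) = 150 + 30 + 6 + 1 = 187.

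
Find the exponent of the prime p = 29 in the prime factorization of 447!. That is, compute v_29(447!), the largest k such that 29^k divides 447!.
v_29(447!) = 15

Legendre's formula: v_p(n!) = Σ_{k ≥ 1} ⌊n / p^k⌋. For p = 29, n = 447, the terms are:
  ⌊447/29^1⌋ = ⌊447/29⌋ = 15
(the next term ⌊447/29^2⌋ = 0, terminating the sum). Summing: v_29(447!) = 15 = 15.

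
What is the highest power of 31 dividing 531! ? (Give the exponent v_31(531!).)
v_31(531!) = 17

Legendre's formula: v_p(n!) = Σ_{k ≥ 1} ⌊n / p^k⌋. For p = 31, n = 531, the terms are:
  ⌊531/31^1⌋ = ⌊531/31⌋ = 17
(the next term ⌊531/31^2⌋ = 0, terminating the sum). Summing: v_31(531!) = 17 = 17.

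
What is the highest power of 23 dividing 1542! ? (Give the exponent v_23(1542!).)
v_23(1542!) = 69

Legendre's formula: v_p(n!) = Σ_{k ≥ 1} ⌊n / p^k⌋. For p = 23, n = 1542, the terms are:
  ⌊1542/23^1⌋ = ⌊1542/23⌋ = 67
  ⌊1542/23^2⌋ = ⌊1542/529⌋ = 2
(the next term ⌊1542/23^3⌋ = 0, terminating the sum). Summing: v_23(1542!) = 67 + 2 = 69.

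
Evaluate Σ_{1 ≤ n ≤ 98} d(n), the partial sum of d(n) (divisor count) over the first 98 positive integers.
Σ_{n ≤ 98} d(n) = 467

Compute d(n) for each 1 ≤ n ≤ 98: d(1) = 1, d(2) = 2, d(3) = 2, d(4) = 3, d(5) = 2, d(6) = 4, d(7) = 2, d(8) = 4, d(9) = 3, d(10) = 4, d(11) = 2, d(12) = 6, d(13) = 2, d(14) = 4, d(15) = 4, d(16) = 5, d(17) = 2, d(18) = 6, d(19) = 2, d(20) = 6, d(21) = 4, d(22) = 4, d(23) = 2, d(24) = 8, d(25) = 3, d(26) = 4, d(27) = 4, d(28) = 6, d(29) = 2, d(30) = 8, d(31) = 2, d(32) = 6, d(33) = 4, d(34) = 4, d(35) = 4, d(36) = 9, d(37) = 2, d(38) = 4, d(39) = 4, d(40) = 8, d(41) = 2, d(42) = 8, d(43) = 2, d(44) = 6, d(45) = 6, d(46) = 4, d(47) = 2, d(48) = 10, d(49) = 3, d(50) = 6, d(51) = 4, d(52) = 6, d(53) = 2, d(54) = 8, d(55) = 4, d(56) = 8, d(57) = 4, d(58) = 4, d(59) = 2, d(60) = 12, d(61) = 2, d(62) = 4, d(63) = 6, d(64) = 7, d(65) = 4, d(66) = 8, d(67) = 2, d(68) = 6, d(69) = 4, d(70) = 8, d(71) = 2, d(72) = 12, d(73) = 2, d(74) = 4, d(75) = 6, d(76) = 6, d(77) = 4, d(78) = 8, d(79) = 2, d(80) = 10, d(81) = 5, d(82) = 4, d(83) = 2, d(84) = 12, d(85) = 4, d(86) = 4, d(87) = 4, d(88) = 8, d(89) = 2, d(90) = 12, d(91) = 4, d(92) = 6, d(93) = 4, d(94) = 4, d(95) = 4, d(96) = 12, d(97) = 2, d(98) = 6. Summing all 98 values: 467. (Dirichlet's divisor formula: Σ_{n ≤ x} d(n) = x ln(x) + (2γ − 1) x + O(√x). For x = 98, the asymptotic estimate is ≈ 464.46.)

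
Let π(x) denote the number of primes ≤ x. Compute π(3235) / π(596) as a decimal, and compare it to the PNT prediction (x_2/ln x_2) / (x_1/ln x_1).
π(3235)/π(596) = 457/108 ≈ 4.2315;  PNT prediction ≈ 4.2918.

π(596) = 108 and π(3235) = 457, so π(3235)/π(596) ≈ 4.2315. The PNT-predicted ratio is (3235/ln(3235)) / (596/ln(596)) ≈ 4.2918. The two agree to within a few percent, as expected.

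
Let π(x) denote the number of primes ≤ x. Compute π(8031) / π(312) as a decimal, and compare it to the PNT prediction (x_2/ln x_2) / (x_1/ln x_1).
π(8031)/π(312) = 1010/64 ≈ 15.7812;  PNT prediction ≈ 16.4416.

π(312) = 64 and π(8031) = 1010, so π(8031)/π(312) ≈ 15.7812. The PNT-predicted ratio is (8031/ln(8031)) / (312/ln(312)) ≈ 16.4416. The two agree to within a few percent, as expected.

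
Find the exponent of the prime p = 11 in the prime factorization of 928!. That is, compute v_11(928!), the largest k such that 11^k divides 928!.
v_11(928!) = 91

Legendre's formula: v_p(n!) = Σ_{k ≥ 1} ⌊n / p^k⌋. For p = 11, n = 928, the terms are:
  ⌊928/11^1⌋ = ⌊928/11⌋ = 84
  ⌊928/11^2⌋ = ⌊928/121⌋ = 7
(the next term ⌊928/11^3⌋ = 0, terminating the sum). Summing: v_11(928!) = 84 + 7 = 91.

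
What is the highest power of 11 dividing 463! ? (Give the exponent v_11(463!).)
v_11(463!) = 45

Legendre's formula: v_p(n!) = Σ_{k ≥ 1} ⌊n / p^k⌋. For p = 11, n = 463, the terms are:
  ⌊463/11^1⌋ = ⌊463/11⌋ = 42
  ⌊463/11^2⌋ = ⌊463/121⌋ = 3
(the next term ⌊463/11^3⌋ = 0, terminating the sum). Summing: v_11(463!) = 42 + 3 = 45.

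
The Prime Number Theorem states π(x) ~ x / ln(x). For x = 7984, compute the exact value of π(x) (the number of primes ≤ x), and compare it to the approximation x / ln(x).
π(7984) = 1006;  x/ln(x) ≈ 888.57;  relative error ≈ 11.67%.

Directly count primes up to 7984: π(7984) = 1006. The PNT approximation gives 7984/ln(7984) ≈ 7984/8.98519 ≈ 888.57. Relative error (π(x) − x/ln(x)) / π(x) ≈ 11.67%; the approximation is known to undercount slightly (Li(x) is a better estimate).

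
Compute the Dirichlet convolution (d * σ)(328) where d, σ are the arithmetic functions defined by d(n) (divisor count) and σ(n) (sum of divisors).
(d * σ)(328) = 1848

Divisors of 328: [1, 2, 4, 8, 41, 82, 164, 328]. For each d | 328:
  d = 1: d(1) · σ(328/1) = 1 · 630 = 630
  d = 2: d(2) · σ(328/2) = 2 · 294 = 588
  d = 4: d(4) · σ(328/4) = 3 · 126 = 378
  d = 8: d(8) · σ(328/8) = 4 · 42 = 168
  d = 41: d(41) · σ(328/41) = 2 · 15 = 30
  d = 82: d(82) · σ(328/82) = 4 · 7 = 28
  d = 164: d(164) · σ(328/164) = 6 · 3 = 18
  d = 328: d(328) · σ(328/328) = 8 · 1 = 8
Summing: (d * σ)(328) = 630 + 588 + 378 + 168 + 30 + 28 + 18 + 8 = 1848.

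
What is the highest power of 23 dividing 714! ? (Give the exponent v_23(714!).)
v_23(714!) = 32

Legendre's formula: v_p(n!) = Σ_{k ≥ 1} ⌊n / p^k⌋. For p = 23, n = 714, the terms are:
  ⌊714/23^1⌋ = ⌊714/23⌋ = 31
  ⌊714/23^2⌋ = ⌊714/529⌋ = 1
(the next term ⌊714/23^3⌋ = 0, terminating the sum). Summing: v_23(714!) = 31 + 1 = 32.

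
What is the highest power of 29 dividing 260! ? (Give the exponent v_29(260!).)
v_29(260!) = 8

Legendre's formula: v_p(n!) = Σ_{k ≥ 1} ⌊n / p^k⌋. For p = 29, n = 260, the terms are:
  ⌊260/29^1⌋ = ⌊260/29⌋ = 8
(the next term ⌊260/29^2⌋ = 0, terminating the sum). Summing: v_29(260!) = 8 = 8.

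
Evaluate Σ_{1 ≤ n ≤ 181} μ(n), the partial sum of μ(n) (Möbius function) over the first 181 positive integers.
Σ_{n ≤ 181} μ(n) = -4

Compute μ(n) for each 1 ≤ n ≤ 181: μ(1) = 1, μ(2) = -1, μ(3) = -1, μ(4) = 0, μ(5) = -1, μ(6) = 1, μ(7) = -1, μ(8) = 0, μ(9) = 0, μ(10) = 1, μ(11) = -1, μ(12) = 0, μ(13) = -1, μ(14) = 1, μ(15) = 1, μ(16) = 0, μ(17) = -1, μ(18) = 0, μ(19) = -1, μ(20) = 0, μ(21) = 1, μ(22) = 1, μ(23) = -1, μ(24) = 0, μ(25) = 0, μ(26) = 1, μ(27) = 0, μ(28) = 0, μ(29) = -1, μ(30) = -1, μ(31) = -1, μ(32) = 0, μ(33) = 1, μ(34) = 1, μ(35) = 1, μ(36) = 0, μ(37) = -1, μ(38) = 1, μ(39) = 1, μ(40) = 0, μ(41) = -1, μ(42) = -1, μ(43) = -1, μ(44) = 0, μ(45) = 0, μ(46) = 1, μ(47) = -1, μ(48) = 0, μ(49) = 0, μ(50) = 0, μ(51) = 1, μ(52) = 0, μ(53) = -1, μ(54) = 0, μ(55) = 1, μ(56) = 0, μ(57) = 1, μ(58) = 1, μ(59) = -1, μ(60) = 0, μ(61) = -1, μ(62) = 1, μ(63) = 0, μ(64) = 0, μ(65) = 1, μ(66) = -1, μ(67) = -1, μ(68) = 0, μ(69) = 1, μ(70) = -1, μ(71) = -1, μ(72) = 0, μ(73) = -1, μ(74) = 1, μ(75) = 0, μ(76) = 0, μ(77) = 1, μ(78) = -1, μ(79) = -1, μ(80) = 0, μ(81) = 0, μ(82) = 1, μ(83) = -1, μ(84) = 0, μ(85) = 1, μ(86) = 1, μ(87) = 1, μ(88) = 0, μ(89) = -1, μ(90) = 0, μ(91) = 1, μ(92) = 0, μ(93) = 1, μ(94) = 1, μ(95) = 1, μ(96) = 0, μ(97) = -1, μ(98) = 0, μ(99) = 0, μ(100) = 0, μ(101) = -1, μ(102) = -1, μ(103) = -1, μ(104) = 0, μ(105) = -1, μ(106) = 1, μ(107) = -1, μ(108) = 0, μ(109) = -1, μ(110) = -1, μ(111) = 1, μ(112) = 0, μ(113) = -1, μ(114) = -1, μ(115) = 1, μ(116) = 0, μ(117) = 0, μ(118) = 1, μ(119) = 1, μ(120) = 0, μ(121) = 0, μ(122) = 1, μ(123) = 1, μ(124) = 0, μ(125) = 0, μ(126) = 0, μ(127) = -1, μ(128) = 0, μ(129) = 1, μ(130) = -1, μ(131) = -1, μ(132) = 0, μ(133) = 1, μ(134) = 1, μ(135) = 0, μ(136) = 0, μ(137) = -1, μ(138) = -1, μ(139) = -1, μ(140) = 0, μ(141) = 1, μ(142) = 1, μ(143) = 1, μ(144) = 0, μ(145) = 1, μ(146) = 1, μ(147) = 0, μ(148) = 0, μ(149) = -1, μ(150) = 0, μ(151) = -1, μ(152) = 0, μ(153) = 0, μ(154) = -1, μ(155) = 1, μ(156) = 0, μ(157) = -1, μ(158) = 1, μ(159) = 1, μ(160) = 0, μ(161) = 1, μ(162) = 0, μ(163) = -1, μ(164) = 0, μ(165) = -1, μ(166) = 1, μ(167) = -1, μ(168) = 0, μ(169) = 0, μ(170) = -1, μ(171) = 0, μ(172) = 0, μ(173) = -1, μ(174) = -1, μ(175) = 0, μ(176) = 0, μ(177) = 1, μ(178) = 1, μ(179) = -1, μ(180) = 0, μ(181) = -1. Summing all 181 values: -4. (Mertens function M(x) = Σ_{n ≤ x} μ(n); on average M(x) should be small (PNT ⟺ M(x) = o(x)).)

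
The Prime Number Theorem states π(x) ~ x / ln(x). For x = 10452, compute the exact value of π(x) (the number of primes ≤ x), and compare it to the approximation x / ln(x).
π(10452) = 1277;  x/ln(x) ≈ 1129.39;  relative error ≈ 11.56%.

Directly count primes up to 10452: π(10452) = 1277. The PNT approximation gives 10452/ln(10452) ≈ 10452/9.25455 ≈ 1129.39. Relative error (π(x) − x/ln(x)) / π(x) ≈ 11.56%; the approximation is known to undercount slightly (Li(x) is a better estimate).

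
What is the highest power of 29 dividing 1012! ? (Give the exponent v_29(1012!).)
v_29(1012!) = 35

Legendre's formula: v_p(n!) = Σ_{k ≥ 1} ⌊n / p^k⌋. For p = 29, n = 1012, the terms are:
  ⌊1012/29^1⌋ = ⌊1012/29⌋ = 34
  ⌊1012/29^2⌋ = ⌊1012/841⌋ = 1
(the next term ⌊1012/29^3⌋ = 0, terminating the sum). Summing: v_29(1012!) = 34 + 1 = 35.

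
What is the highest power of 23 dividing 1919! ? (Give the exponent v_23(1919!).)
v_23(1919!) = 86

Legendre's formula: v_p(n!) = Σ_{k ≥ 1} ⌊n / p^k⌋. For p = 23, n = 1919, the terms are:
  ⌊1919/23^1⌋ = ⌊1919/23⌋ = 83
  ⌊1919/23^2⌋ = ⌊1919/529⌋ = 3
(the next term ⌊1919/23^3⌋ = 0, terminating the sum). Summing: v_23(1919!) = 83 + 3 = 86.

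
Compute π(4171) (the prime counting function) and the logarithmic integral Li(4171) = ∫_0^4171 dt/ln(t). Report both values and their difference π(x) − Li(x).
π(4171) = 573;  Li(4171) ≈ 585.93;  π(x) − Li(x) ≈ -12.93.

Direct count of primes ≤ 4171 gives π(4171) = 573. Numerical evaluation of the logarithmic integral gives Li(4171) ≈ 585.93. The difference π(x) − Li(x) ≈ -12.93 is typically negative for small/moderate x (Li(x) overestimates), though Littlewood's theorem shows this sign changes infinitely often.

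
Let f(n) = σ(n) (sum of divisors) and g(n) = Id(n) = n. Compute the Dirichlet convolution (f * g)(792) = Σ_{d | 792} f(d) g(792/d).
(σ * Id)(792) = 38318

Divisors of 792: [1, 2, 3, 4, 6, 8, 9, 11, 12, 18, 22, 24, 33, 36, 44, 66, 72, 88, 99, 132, 198, 264, 396, 792]. For each d | 792:
  d = 1: σ(1) · Id(792/1) = 1 · 792 = 792
  d = 2: σ(2) · Id(792/2) = 3 · 396 = 1188
  d = 3: σ(3) · Id(792/3) = 4 · 264 = 1056
  d = 4: σ(4) · Id(792/4) = 7 · 198 = 1386
  d = 6: σ(6) · Id(792/6) = 12 · 132 = 1584
  d = 8: σ(8) · Id(792/8) = 15 · 99 = 1485
  d = 9: σ(9) · Id(792/9) = 13 · 88 = 1144
  d = 11: σ(11) · Id(792/11) = 12 · 72 = 864
  d = 12: σ(12) · Id(792/12) = 28 · 66 = 1848
  d = 18: σ(18) · Id(792/18) = 39 · 44 = 1716
  d = 22: σ(22) · Id(792/22) = 36 · 36 = 1296
  d = 24: σ(24) · Id(792/24) = 60 · 33 = 1980
  d = 33: σ(33) · Id(792/33) = 48 · 24 = 1152
  d = 36: σ(36) · Id(792/36) = 91 · 22 = 2002
  d = 44: σ(44) · Id(792/44) = 84 · 18 = 1512
  d = 66: σ(66) · Id(792/66) = 144 · 12 = 1728
  d = 72: σ(72) · Id(792/72) = 195 · 11 = 2145
  d = 88: σ(88) · Id(792/88) = 180 · 9 = 1620
  d = 99: σ(99) · Id(792/99) = 156 · 8 = 1248
  d = 132: σ(132) · Id(792/132) = 336 · 6 = 2016
  d = 198: σ(198) · Id(792/198) = 468 · 4 = 1872
  d = 264: σ(264) · Id(792/264) = 720 · 3 = 2160
  d = 396: σ(396) · Id(792/396) = 1092 · 2 = 2184
  d = 792: σ(792) · Id(792/792) = 2340 · 1 = 2340
Summing: (σ * Id)(792) = 792 + 1188 + 1056 + 1386 + 1584 + 1485 + 1144 + 864 + 1848 + 1716 + 1296 + 1980 + 1152 + 2002 + 1512 + 1728 + 2145 + 1620 + 1248 + 2016 + 1872 + 2160 + 2184 + 2340 = 38318.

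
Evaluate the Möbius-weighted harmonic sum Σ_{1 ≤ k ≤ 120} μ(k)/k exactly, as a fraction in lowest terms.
Σ μ(k)/k = -57036343158881297864991132838495688289960443/6322010928083521557629041258308732498654937398

Values of μ(k) for 1 ≤ k ≤ 120: μ(1) = 1, μ(2) = -1, μ(3) = -1, μ(5) = -1, μ(6) = 1, μ(7) = -1, μ(10) = 1, μ(11) = -1, μ(13) = -1, μ(14) = 1, μ(15) = 1, μ(17) = -1, μ(19) = -1, μ(21) = 1, μ(22) = 1, μ(23) = -1, μ(26) = 1, μ(29) = -1, μ(30) = -1, μ(31) = -1, μ(33) = 1, μ(34) = 1, μ(35) = 1, μ(37) = -1, μ(38) = 1, μ(39) = 1, μ(41) = -1, μ(42) = -1, μ(43) = -1, μ(46) = 1, μ(47) = -1, μ(51) = 1, μ(53) = -1, μ(55) = 1, μ(57) = 1, μ(58) = 1, μ(59) = -1, μ(61) = -1, μ(62) = 1, μ(65) = 1, μ(66) = -1, μ(67) = -1, μ(69) = 1, μ(70) = -1, μ(71) = -1, μ(73) = -1, μ(74) = 1, μ(77) = 1, μ(78) = -1, μ(79) = -1, μ(82) = 1, μ(83) = -1, μ(85) = 1, μ(86) = 1, μ(87) = 1, μ(89) = -1, μ(91) = 1, μ(93) = 1, μ(94) = 1, μ(95) = 1, μ(97) = -1, μ(101) = -1, μ(102) = -1, μ(103) = -1, μ(105) = -1, μ(106) = 1, μ(107) = -1, μ(109) = -1, μ(110) = -1, μ(111) = 1, μ(113) = -1, μ(114) = -1, μ(115) = 1, μ(118) = 1, μ(119) = 1, with μ = 0 on non-squarefree integers. Summing μ(k)/k for k where μ(k) ≠ 0 gives -57036343158881297864991132838495688289960443/6322010928083521557629041258308732498654937398 ≈ -0.0090. (PNT ⟺ this sum → 0 as n → ∞.)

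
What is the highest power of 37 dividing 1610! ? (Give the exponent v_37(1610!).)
v_37(1610!) = 44

Legendre's formula: v_p(n!) = Σ_{k ≥ 1} ⌊n / p^k⌋. For p = 37, n = 1610, the terms are:
  ⌊1610/37^1⌋ = ⌊1610/37⌋ = 43
  ⌊1610/37^2⌋ = ⌊1610/1369⌋ = 1
(the next term ⌊1610/37^3⌋ = 0, terminating the sum). Summing: v_37(1610!) = 43 + 1 = 44.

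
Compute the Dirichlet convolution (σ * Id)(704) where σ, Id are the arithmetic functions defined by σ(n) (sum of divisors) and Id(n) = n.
(σ * Id)(704) = 17687

Divisors of 704: [1, 2, 4, 8, 11, 16, 22, 32, 44, 64, 88, 176, 352, 704]. For each d | 704:
  d = 1: σ(1) · Id(704/1) = 1 · 704 = 704
  d = 2: σ(2) · Id(704/2) = 3 · 352 = 1056
  d = 4: σ(4) · Id(704/4) = 7 · 176 = 1232
  d = 8: σ(8) · Id(704/8) = 15 · 88 = 1320
  d = 11: σ(11) · Id(704/11) = 12 · 64 = 768
  d = 16: σ(16) · Id(704/16) = 31 · 44 = 1364
  d = 22: σ(22) · Id(704/22) = 36 · 32 = 1152
  d = 32: σ(32) · Id(704/32) = 63 · 22 = 1386
  d = 44: σ(44) · Id(704/44) = 84 · 16 = 1344
  d = 64: σ(64) · Id(704/64) = 127 · 11 = 1397
  d = 88: σ(88) · Id(704/88) = 180 · 8 = 1440
  d = 176: σ(176) · Id(704/176) = 372 · 4 = 1488
  d = 352: σ(352) · Id(704/352) = 756 · 2 = 1512
  d = 704: σ(704) · Id(704/704) = 1524 · 1 = 1524
Summing: (σ * Id)(704) = 704 + 1056 + 1232 + 1320 + 768 + 1364 + 1152 + 1386 + 1344 + 1397 + 1440 + 1488 + 1512 + 1524 = 17687.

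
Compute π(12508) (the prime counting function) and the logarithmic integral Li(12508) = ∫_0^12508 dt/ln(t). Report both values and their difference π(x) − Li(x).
π(12508) = 1493;  Li(12508) ≈ 1515.06;  π(x) − Li(x) ≈ -22.06.

Direct count of primes ≤ 12508 gives π(12508) = 1493. Numerical evaluation of the logarithmic integral gives Li(12508) ≈ 1515.06. The difference π(x) − Li(x) ≈ -22.06 is typically negative for small/moderate x (Li(x) overestimates), though Littlewood's theorem shows this sign changes infinitely often.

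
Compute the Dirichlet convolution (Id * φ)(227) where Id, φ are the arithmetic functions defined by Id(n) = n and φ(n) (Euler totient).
(Id * φ)(227) = 453

Divisors of 227: [1, 227]. For each d | 227:
  d = 1: Id(1) · φ(227/1) = 1 · 226 = 226
  d = 227: Id(227) · φ(227/227) = 227 · 1 = 227
Summing: (Id * φ)(227) = 226 + 227 = 453.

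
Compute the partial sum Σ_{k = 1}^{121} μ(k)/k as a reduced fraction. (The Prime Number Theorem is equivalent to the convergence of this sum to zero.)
Σ μ(k)/k = -57036343158881297864991132838495688289960443/6322010928083521557629041258308732498654937398

Values of μ(k) for 1 ≤ k ≤ 121: μ(1) = 1, μ(2) = -1, μ(3) = -1, μ(5) = -1, μ(6) = 1, μ(7) = -1, μ(10) = 1, μ(11) = -1, μ(13) = -1, μ(14) = 1, μ(15) = 1, μ(17) = -1, μ(19) = -1, μ(21) = 1, μ(22) = 1, μ(23) = -1, μ(26) = 1, μ(29) = -1, μ(30) = -1, μ(31) = -1, μ(33) = 1, μ(34) = 1, μ(35) = 1, μ(37) = -1, μ(38) = 1, μ(39) = 1, μ(41) = -1, μ(42) = -1, μ(43) = -1, μ(46) = 1, μ(47) = -1, μ(51) = 1, μ(53) = -1, μ(55) = 1, μ(57) = 1, μ(58) = 1, μ(59) = -1, μ(61) = -1, μ(62) = 1, μ(65) = 1, μ(66) = -1, μ(67) = -1, μ(69) = 1, μ(70) = -1, μ(71) = -1, μ(73) = -1, μ(74) = 1, μ(77) = 1, μ(78) = -1, μ(79) = -1, μ(82) = 1, μ(83) = -1, μ(85) = 1, μ(86) = 1, μ(87) = 1, μ(89) = -1, μ(91) = 1, μ(93) = 1, μ(94) = 1, μ(95) = 1, μ(97) = -1, μ(101) = -1, μ(102) = -1, μ(103) = -1, μ(105) = -1, μ(106) = 1, μ(107) = -1, μ(109) = -1, μ(110) = -1, μ(111) = 1, μ(113) = -1, μ(114) = -1, μ(115) = 1, μ(118) = 1, μ(119) = 1, with μ = 0 on non-squarefree integers. Summing μ(k)/k for k where μ(k) ≠ 0 gives -57036343158881297864991132838495688289960443/6322010928083521557629041258308732498654937398 ≈ -0.0090. (PNT ⟺ this sum → 0 as n → ∞.)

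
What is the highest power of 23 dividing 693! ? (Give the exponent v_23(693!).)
v_23(693!) = 31

Legendre's formula: v_p(n!) = Σ_{k ≥ 1} ⌊n / p^k⌋. For p = 23, n = 693, the terms are:
  ⌊693/23^1⌋ = ⌊693/23⌋ = 30
  ⌊693/23^2⌋ = ⌊693/529⌋ = 1
(the next term ⌊693/23^3⌋ = 0, terminating the sum). Summing: v_23(693!) = 30 + 1 = 31.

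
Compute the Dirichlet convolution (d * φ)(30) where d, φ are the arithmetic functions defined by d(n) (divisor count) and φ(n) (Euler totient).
(d * φ)(30) = 72

Divisors of 30: [1, 2, 3, 5, 6, 10, 15, 30]. For each d | 30:
  d = 1: d(1) · φ(30/1) = 1 · 8 = 8
  d = 2: d(2) · φ(30/2) = 2 · 8 = 16
  d = 3: d(3) · φ(30/3) = 2 · 4 = 8
  d = 5: d(5) · φ(30/5) = 2 · 2 = 4
  d = 6: d(6) · φ(30/6) = 4 · 4 = 16
  d = 10: d(10) · φ(30/10) = 4 · 2 = 8
  d = 15: d(15) · φ(30/15) = 4 · 1 = 4
  d = 30: d(30) · φ(30/30) = 8 · 1 = 8
Summing: (d * φ)(30) = 8 + 16 + 8 + 4 + 16 + 8 + 4 + 8 = 72.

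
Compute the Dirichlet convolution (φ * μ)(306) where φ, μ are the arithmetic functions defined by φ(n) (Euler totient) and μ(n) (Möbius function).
(φ * μ)(306) = 0

Divisors of 306: [1, 2, 3, 6, 9, 17, 18, 34, 51, 102, 153, 306]. For each d | 306:
  d = 1: φ(1) · μ(306/1) = 1 · 0 = 0
  d = 2: φ(2) · μ(306/2) = 1 · 0 = 0
  d = 3: φ(3) · μ(306/3) = 2 · -1 = -2
  d = 6: φ(6) · μ(306/6) = 2 · 1 = 2
  d = 9: φ(9) · μ(306/9) = 6 · 1 = 6
  d = 17: φ(17) · μ(306/17) = 16 · 0 = 0
  d = 18: φ(18) · μ(306/18) = 6 · -1 = -6
  d = 34: φ(34) · μ(306/34) = 16 · 0 = 0
  d = 51: φ(51) · μ(306/51) = 32 · 1 = 32
  d = 102: φ(102) · μ(306/102) = 32 · -1 = -32
  d = 153: φ(153) · μ(306/153) = 96 · -1 = -96
  d = 306: φ(306) · μ(306/306) = 96 · 1 = 96
Summing: (φ * μ)(306) = 0 + 0 + -2 + 2 + 6 + 0 + -6 + 0 + 32 + -32 + -96 + 96 = 0.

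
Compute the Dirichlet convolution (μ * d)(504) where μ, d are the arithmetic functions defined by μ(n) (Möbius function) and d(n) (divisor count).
(μ * d)(504) = 1

Divisors of 504: [1, 2, 3, 4, 6, 7, 8, 9, 12, 14, 18, 21, 24, 28, 36, 42, 56, 63, 72, 84, 126, 168, 252, 504]. For each d | 504:
  d = 1: μ(1) · d(504/1) = 1 · 24 = 24
  d = 2: μ(2) · d(504/2) = -1 · 18 = -18
  d = 3: μ(3) · d(504/3) = -1 · 16 = -16
  d = 4: μ(4) · d(504/4) = 0 · 12 = 0
  d = 6: μ(6) · d(504/6) = 1 · 12 = 12
  d = 7: μ(7) · d(504/7) = -1 · 12 = -12
  d = 8: μ(8) · d(504/8) = 0 · 6 = 0
  d = 9: μ(9) · d(504/9) = 0 · 8 = 0
  d = 12: μ(12) · d(504/12) = 0 · 8 = 0
  d = 14: μ(14) · d(504/14) = 1 · 9 = 9
  d = 18: μ(18) · d(504/18) = 0 · 6 = 0
  d = 21: μ(21) · d(504/21) = 1 · 8 = 8
  d = 24: μ(24) · d(504/24) = 0 · 4 = 0
  d = 28: μ(28) · d(504/28) = 0 · 6 = 0
  d = 36: μ(36) · d(504/36) = 0 · 4 = 0
  d = 42: μ(42) · d(504/42) = -1 · 6 = -6
  d = 56: μ(56) · d(504/56) = 0 · 3 = 0
  d = 63: μ(63) · d(504/63) = 0 · 4 = 0
  d = 72: μ(72) · d(504/72) = 0 · 2 = 0
  d = 84: μ(84) · d(504/84) = 0 · 4 = 0
  d = 126: μ(126) · d(504/126) = 0 · 3 = 0
  d = 168: μ(168) · d(504/168) = 0 · 2 = 0
  d = 252: μ(252) · d(504/252) = 0 · 2 = 0
  d = 504: μ(504) · d(504/504) = 0 · 1 = 0
Summing: (μ * d)(504) = 24 + -18 + -16 + 0 + 12 + -12 + 0 + 0 + 0 + 9 + 0 + 8 + 0 + 0 + 0 + -6 + 0 + 0 + 0 + 0 + 0 + 0 + 0 + 0 = 1.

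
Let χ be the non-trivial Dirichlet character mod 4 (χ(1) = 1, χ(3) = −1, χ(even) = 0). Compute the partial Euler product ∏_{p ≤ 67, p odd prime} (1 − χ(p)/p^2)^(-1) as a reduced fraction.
∏ = 186965264422467473784849459249589/204088016612535111254016000000000

The odd primes p ≤ 67 are [3, 5, 7, 11, 13, 17, 19, 23, 29, 31, 37, 41, 43, 47, 53, 59, 61, 67]. For each, χ(p) = 1 if p ≡ 1 mod 4, χ(p) = −1 if p ≡ 3 mod 4. Taking (1 − χ(p)/p^2)^(-1) = p^2/(p^2 − χ(p)): (1 − (-1)/3^2)^(-1) · (1 − (1)/5^2)^(-1) · (1 − (-1)/7^2)^(-1) · (1 − (-1)/11^2)^(-1) · (1 − (1)/13^2)^(-1) · (1 − (1)/17^2)^(-1) · (1 − (-1)/19^2)^(-1) · (1 − (-1)/23^2)^(-1) · (1 − (1)/29^2)^(-1) · (1 − (-1)/31^2)^(-1) · (1 − (1)/37^2)^(-1) · (1 − (1)/41^2)^(-1) · (1 − (-1)/43^2)^(-1) · (1 − (-1)/47^2)^(-1) · (1 − (1)/53^2)^(-1) · (1 − (-1)/59^2)^(-1) · (1 − (1)/61^2)^(-1) · (1 − (-1)/67^2)^(-1) = 186965264422467473784849459249589/204088016612535111254016000000000.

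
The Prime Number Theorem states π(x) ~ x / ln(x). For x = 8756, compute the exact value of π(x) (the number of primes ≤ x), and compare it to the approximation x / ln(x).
π(8756) = 1092;  x/ln(x) ≈ 964.58;  relative error ≈ 11.67%.

Directly count primes up to 8756: π(8756) = 1092. The PNT approximation gives 8756/ln(8756) ≈ 8756/9.07749 ≈ 964.58. Relative error (π(x) − x/ln(x)) / π(x) ≈ 11.67%; the approximation is known to undercount slightly (Li(x) is a better estimate).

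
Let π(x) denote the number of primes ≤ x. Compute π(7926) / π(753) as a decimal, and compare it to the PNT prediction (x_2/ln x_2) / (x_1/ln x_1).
π(7926)/π(753) = 1000/133 ≈ 7.5188;  PNT prediction ≈ 7.7662.

π(753) = 133 and π(7926) = 1000, so π(7926)/π(753) ≈ 7.5188. The PNT-predicted ratio is (7926/ln(7926)) / (753/ln(753)) ≈ 7.7662. The two agree to within a few percent, as expected.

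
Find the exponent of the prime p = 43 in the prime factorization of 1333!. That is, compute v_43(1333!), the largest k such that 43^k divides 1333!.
v_43(1333!) = 31

Legendre's formula: v_p(n!) = Σ_{k ≥ 1} ⌊n / p^k⌋. For p = 43, n = 1333, the terms are:
  ⌊1333/43^1⌋ = ⌊1333/43⌋ = 31
(the next term ⌊1333/43^2⌋ = 0, terminating the sum). Summing: v_43(1333!) = 31 = 31.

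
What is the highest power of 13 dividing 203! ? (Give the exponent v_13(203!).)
v_13(203!) = 16

Legendre's formula: v_p(n!) = Σ_{k ≥ 1} ⌊n / p^k⌋. For p = 13, n = 203, the terms are:
  ⌊203/13^1⌋ = ⌊203/13⌋ = 15
  ⌊203/13^2⌋ = ⌊203/169⌋ = 1
(the next term ⌊203/13^3⌋ = 0, terminating the sum). Summing: v_13(203!) = 15 + 1 = 16.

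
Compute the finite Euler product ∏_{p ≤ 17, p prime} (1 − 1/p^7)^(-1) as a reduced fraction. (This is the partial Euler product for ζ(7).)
∏ = 1568943454272558717737486157352171875/1555952378670727988561018941661818384

The primes p ≤ 17 are [2, 3, 5, 7, 11, 13, 17]. For each prime, (1 − 1/p^7)^(-1) = p^7 / (p^7 − 1). The product is (1 − 1/2^7)^(-1), (1 − 1/3^7)^(-1), (1 − 1/5^7)^(-1), (1 − 1/7^7)^(-1), (1 − 1/11^7)^(-1), (1 − 1/13^7)^(-1), (1 − 1/17^7)^(-1) = ∏ p^7 / (p^7 − 1) = 1568943454272558717737486157352171875/1555952378670727988561018941661818384.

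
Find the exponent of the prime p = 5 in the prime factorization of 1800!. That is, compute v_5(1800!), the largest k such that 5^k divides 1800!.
v_5(1800!) = 448

Legendre's formula: v_p(n!) = Σ_{k ≥ 1} ⌊n / p^k⌋. For p = 5, n = 1800, the terms are:
  ⌊1800/5^1⌋ = ⌊1800/5⌋ = 360
  ⌊1800/5^2⌋ = ⌊1800/25⌋ = 72
  ⌊1800/5^3⌋ = ⌊1800/125⌋ = 14
  ⌊1800/5^4⌋ = ⌊1800/625⌋ = 2
(the next term ⌊1800/5^5⌋ = 0, terminating the sum). Summing: v_5(1800!) = 360 + 72 + 14 + 2 = 448.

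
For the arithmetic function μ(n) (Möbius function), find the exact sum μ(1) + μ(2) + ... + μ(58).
Σ_{n ≤ 58} μ(n) = 0

Compute μ(n) for each 1 ≤ n ≤ 58: μ(1) = 1, μ(2) = -1, μ(3) = -1, μ(4) = 0, μ(5) = -1, μ(6) = 1, μ(7) = -1, μ(8) = 0, μ(9) = 0, μ(10) = 1, μ(11) = -1, μ(12) = 0, μ(13) = -1, μ(14) = 1, μ(15) = 1, μ(16) = 0, μ(17) = -1, μ(18) = 0, μ(19) = -1, μ(20) = 0, μ(21) = 1, μ(22) = 1, μ(23) = -1, μ(24) = 0, μ(25) = 0, μ(26) = 1, μ(27) = 0, μ(28) = 0, μ(29) = -1, μ(30) = -1, μ(31) = -1, μ(32) = 0, μ(33) = 1, μ(34) = 1, μ(35) = 1, μ(36) = 0, μ(37) = -1, μ(38) = 1, μ(39) = 1, μ(40) = 0, μ(41) = -1, μ(42) = -1, μ(43) = -1, μ(44) = 0, μ(45) = 0, μ(46) = 1, μ(47) = -1, μ(48) = 0, μ(49) = 0, μ(50) = 0, μ(51) = 1, μ(52) = 0, μ(53) = -1, μ(54) = 0, μ(55) = 1, μ(56) = 0, μ(57) = 1, μ(58) = 1. Summing all 58 values: 0. (Mertens function M(x) = Σ_{n ≤ x} μ(n); on average M(x) should be small (PNT ⟺ M(x) = o(x)).)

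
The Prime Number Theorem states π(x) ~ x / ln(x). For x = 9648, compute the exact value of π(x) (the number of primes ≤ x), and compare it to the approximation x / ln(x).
π(9648) = 1191;  x/ln(x) ≈ 1051.61;  relative error ≈ 11.70%.

Directly count primes up to 9648: π(9648) = 1191. The PNT approximation gives 9648/ln(9648) ≈ 9648/9.17451 ≈ 1051.61. Relative error (π(x) − x/ln(x)) / π(x) ≈ 11.70%; the approximation is known to undercount slightly (Li(x) is a better estimate).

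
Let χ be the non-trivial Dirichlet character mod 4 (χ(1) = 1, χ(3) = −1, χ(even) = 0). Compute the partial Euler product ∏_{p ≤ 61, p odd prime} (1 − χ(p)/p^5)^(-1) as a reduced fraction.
∏ = 478212334295798677259125227573990358291095208018494528428976877948999059062284551009530475199/480056794509206891424767146601704797711651986953735424570384919662551238689346859653136384000

The odd primes p ≤ 61 are [3, 5, 7, 11, 13, 17, 19, 23, 29, 31, 37, 41, 43, 47, 53, 59, 61]. For each, χ(p) = 1 if p ≡ 1 mod 4, χ(p) = −1 if p ≡ 3 mod 4. Taking (1 − χ(p)/p^5)^(-1) = p^5/(p^5 − χ(p)): (1 − (-1)/3^5)^(-1) · (1 − (1)/5^5)^(-1) · (1 − (-1)/7^5)^(-1) · (1 − (-1)/11^5)^(-1) · (1 − (1)/13^5)^(-1) · (1 − (1)/17^5)^(-1) · (1 − (-1)/19^5)^(-1) · (1 − (-1)/23^5)^(-1) · (1 − (1)/29^5)^(-1) · (1 − (-1)/31^5)^(-1) · (1 − (1)/37^5)^(-1) · (1 − (1)/41^5)^(-1) · (1 − (-1)/43^5)^(-1) · (1 − (-1)/47^5)^(-1) · (1 − (1)/53^5)^(-1) · (1 − (-1)/59^5)^(-1) · (1 − (1)/61^5)^(-1) = 478212334295798677259125227573990358291095208018494528428976877948999059062284551009530475199/480056794509206891424767146601704797711651986953735424570384919662551238689346859653136384000.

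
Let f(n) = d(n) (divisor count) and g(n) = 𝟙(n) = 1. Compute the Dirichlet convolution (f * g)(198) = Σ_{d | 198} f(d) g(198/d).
(d * 𝟙)(198) = 54

Divisors of 198: [1, 2, 3, 6, 9, 11, 18, 22, 33, 66, 99, 198]. For each d | 198:
  d = 1: d(1) · 𝟙(198/1) = 1 · 1 = 1
  d = 2: d(2) · 𝟙(198/2) = 2 · 1 = 2
  d = 3: d(3) · 𝟙(198/3) = 2 · 1 = 2
  d = 6: d(6) · 𝟙(198/6) = 4 · 1 = 4
  d = 9: d(9) · 𝟙(198/9) = 3 · 1 = 3
  d = 11: d(11) · 𝟙(198/11) = 2 · 1 = 2
  d = 18: d(18) · 𝟙(198/18) = 6 · 1 = 6
  d = 22: d(22) · 𝟙(198/22) = 4 · 1 = 4
  d = 33: d(33) · 𝟙(198/33) = 4 · 1 = 4
  d = 66: d(66) · 𝟙(198/66) = 8 · 1 = 8
  d = 99: d(99) · 𝟙(198/99) = 6 · 1 = 6
  d = 198: d(198) · 𝟙(198/198) = 12 · 1 = 12
Summing: (d * 𝟙)(198) = 1 + 2 + 2 + 4 + 3 + 2 + 6 + 4 + 4 + 8 + 6 + 12 = 54.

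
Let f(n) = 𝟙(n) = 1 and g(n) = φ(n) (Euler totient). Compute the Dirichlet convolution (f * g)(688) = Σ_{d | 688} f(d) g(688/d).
(𝟙 * φ)(688) = 688

Divisors of 688: [1, 2, 4, 8, 16, 43, 86, 172, 344, 688]. For each d | 688:
  d = 1: 𝟙(1) · φ(688/1) = 1 · 336 = 336
  d = 2: 𝟙(2) · φ(688/2) = 1 · 168 = 168
  d = 4: 𝟙(4) · φ(688/4) = 1 · 84 = 84
  d = 8: 𝟙(8) · φ(688/8) = 1 · 42 = 42
  d = 16: 𝟙(16) · φ(688/16) = 1 · 42 = 42
  d = 43: 𝟙(43) · φ(688/43) = 1 · 8 = 8
  d = 86: 𝟙(86) · φ(688/86) = 1 · 4 = 4
  d = 172: 𝟙(172) · φ(688/172) = 1 · 2 = 2
  d = 344: 𝟙(344) · φ(688/344) = 1 · 1 = 1
  d = 688: 𝟙(688) · φ(688/688) = 1 · 1 = 1
Summing: (𝟙 * φ)(688) = 336 + 168 + 84 + 42 + 42 + 8 + 4 + 2 + 1 + 1 = 688.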